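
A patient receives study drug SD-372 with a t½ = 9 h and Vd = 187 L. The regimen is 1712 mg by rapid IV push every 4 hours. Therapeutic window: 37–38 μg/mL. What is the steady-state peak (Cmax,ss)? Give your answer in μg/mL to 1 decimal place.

τ/t½ = 4/9 ≈ 0.44444, so fraction remaining f = (1/2)^(4/9) ≈ 0.7349.
Accumulation ratio R = 1/(1 − f) ≈ 1/0.2651 ≈ 3.7722.
Each bolus raises the concentration by D/Vd = 1712/187 ≈ 9.155 μg/mL.
Steady-state peak Cmax,ss = C₀·R ≈ 9.155 × 3.7722 ≈ 34.534 μg/mL.
Peak 34.5 μg/mL vs MTC 38 μg/mL: below toxic threshold.

34.5 μg/mL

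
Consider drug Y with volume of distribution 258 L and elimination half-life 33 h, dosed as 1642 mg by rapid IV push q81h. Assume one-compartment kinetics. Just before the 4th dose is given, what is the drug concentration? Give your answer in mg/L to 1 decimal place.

f = (1/2)^(τ/t½) = (1/2)^(81/33) ≈ 0.1824.
C₀ = D/Vd = 1642/258 ≈ 6.364 mg/L.
Before the 4th dose, 3 doses have been given. Superposition: Cmin = C₀·(f + f² + … + f^3).
≈ 6.364 × (0.1824 + 0.0333 + 0.0061) ≈ 6.364 × 0.2218 ≈ 1.412 mg/L.

1.4 mg/L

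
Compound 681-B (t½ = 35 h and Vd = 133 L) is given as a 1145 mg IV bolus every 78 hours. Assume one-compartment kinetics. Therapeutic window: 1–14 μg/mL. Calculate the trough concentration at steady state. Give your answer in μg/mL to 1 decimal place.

k = ln2/t½ = ln2/35 ≈ 0.019804 h⁻¹; fraction remaining f = e^(−kτ) = e^(−0.019804×78) ≈ 0.2134.
At steady state, accumulation factor R = 1/(1 − e^(−kτ)) ≈ 1.2713.
Each bolus raises the concentration by D/Vd = 1145/133 ≈ 8.609 μg/mL.
Steady-state peak Cmax,ss = C₀·R ≈ 8.609 × 1.2713 ≈ 10.945 μg/mL.
Steady-state trough Cmin,ss = Cmax,ss·f ≈ 10.945 × 0.2134 ≈ 2.336 μg/mL.
Trough 2.3 μg/mL vs MEC 1 μg/mL: adequate.

2.3 μg/mL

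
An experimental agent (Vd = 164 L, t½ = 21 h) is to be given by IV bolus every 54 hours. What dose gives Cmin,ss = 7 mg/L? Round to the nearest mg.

τ/t½ = 54/21 ≈ 2.5714, so f = (1/2)^(54/21) ≈ 0.168238.
Cmin,ss = (D/Vd)·f/(1−f), so D = Cmin,ss·Vd·(1−f)/f.
D = 7 × 164 × (1−f)/f ≈ 7 × 164 × 4.94396 ≈ 5675.67 mg.

5676 mg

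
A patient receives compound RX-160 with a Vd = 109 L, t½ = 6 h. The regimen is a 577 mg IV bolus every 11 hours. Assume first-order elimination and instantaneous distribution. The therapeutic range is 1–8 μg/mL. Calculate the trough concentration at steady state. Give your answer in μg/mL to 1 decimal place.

2.1 μg/mL

Over one 11-h interval, 11/6 ≈ 1.8333 half-lives elapse, leaving f ≈ 0.2806 of each dose.
Accumulation ratio R = 1/(1 − f) ≈ 1/0.7194 ≈ 1.3900.
Each bolus raises the concentration by D/Vd = 577/109 ≈ 5.294 μg/mL.
Steady-state peak Cmax,ss = C₀·R ≈ 5.294 × 1.3900 ≈ 7.359 μg/mL.
One interval later, Cmin,ss = Cmax,ss·e^(−kτ) ≈ 7.359 × 0.2806 ≈ 2.065 μg/mL.
Trough 2.1 μg/mL vs MEC 1 μg/mL: adequate.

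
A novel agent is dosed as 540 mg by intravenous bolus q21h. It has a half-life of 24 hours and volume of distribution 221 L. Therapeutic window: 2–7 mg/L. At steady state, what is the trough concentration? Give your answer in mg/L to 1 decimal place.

τ/t½ = 21/24 ≈ 0.875, so fraction remaining f = (1/2)^(21/24) ≈ 0.5453.
Accumulation ratio R = 1/(1 − f) ≈ 1/0.4547 ≈ 2.1993.
Each bolus raises the concentration by D/Vd = 540/221 ≈ 2.443 mg/L.
Steady-state peak Cmax,ss = C₀·R ≈ 2.443 × 2.1993 ≈ 5.373 mg/L.
One interval later, Cmin,ss = Cmax,ss·e^(−kτ) ≈ 5.373 × 0.5453 ≈ 2.930 mg/L.
Trough 2.9 mg/L vs MEC 2 mg/L: adequate.

2.9 mg/L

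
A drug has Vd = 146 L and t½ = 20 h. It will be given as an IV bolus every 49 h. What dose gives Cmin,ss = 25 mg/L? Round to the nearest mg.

τ/t½ = 49/20 ≈ 2.45, so f = (1/2)^(49/20) ≈ 0.183011.
Cmin,ss = (D/Vd)·f/(1−f), so D = Cmin,ss·Vd·(1−f)/f.
D = 25 × 146 × (1−f)/f ≈ 25 × 146 × 4.46415 ≈ 16294.15 mg.

16294 mg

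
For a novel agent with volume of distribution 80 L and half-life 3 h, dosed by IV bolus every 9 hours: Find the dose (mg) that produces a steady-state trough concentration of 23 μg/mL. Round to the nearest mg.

τ/t½ = 9/3 ≈ 3, so f = (1/2)^(9/3) ≈ 0.125000.
Cmin,ss = (D/Vd)·f/(1−f), so D = Cmin,ss·Vd·(1−f)/f.
D = 23 × 80 × (1−f)/f ≈ 23 × 80 × 7.00000 ≈ 12880.00 mg.

12880 mg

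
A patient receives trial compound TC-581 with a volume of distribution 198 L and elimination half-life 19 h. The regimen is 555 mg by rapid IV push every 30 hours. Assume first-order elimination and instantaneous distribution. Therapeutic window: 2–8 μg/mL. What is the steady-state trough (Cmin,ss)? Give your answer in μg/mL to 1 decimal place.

1.4 μg/mL

τ/t½ = 30/19 ≈ 1.5789, so fraction remaining f = (1/2)^(30/19) ≈ 0.3347.
Accumulation ratio R = 1/(1 − f) ≈ 1/0.6653 ≈ 1.5031.
Single-dose peak C₀ = D/Vd = 555/198 ≈ 2.803 μg/mL.
Steady-state peak Cmax,ss = C₀·R ≈ 2.803 × 1.5031 ≈ 4.213 μg/mL.
Steady-state trough Cmin,ss = Cmax,ss·f ≈ 4.213 × 0.3347 ≈ 1.410 μg/mL.
Trough 1.4 μg/mL vs MEC 2 μg/mL: subtherapeutic.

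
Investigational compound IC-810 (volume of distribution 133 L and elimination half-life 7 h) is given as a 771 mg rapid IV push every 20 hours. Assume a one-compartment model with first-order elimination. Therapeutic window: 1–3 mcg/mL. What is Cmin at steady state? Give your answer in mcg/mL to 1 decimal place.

0.9 mcg/mL

τ/t½ = 20/7 ≈ 2.8571, so fraction remaining f = (1/2)^(20/7) ≈ 0.1380.
Each bolus raises the concentration by D/Vd = 771/133 ≈ 5.797 mcg/mL.
Steady-state trough Cmin,ss = C₀·f/(1−f) ≈ 5.797 × 0.1380/0.8620 ≈ 0.928 mcg/mL.
Trough 0.9 mcg/mL vs MEC 1 mcg/mL: subtherapeutic.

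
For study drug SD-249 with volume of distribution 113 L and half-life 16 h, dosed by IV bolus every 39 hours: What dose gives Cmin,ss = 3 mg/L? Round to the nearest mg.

1497 mg

τ/t½ = 39/16 ≈ 2.4375, so f = (1/2)^(39/16) ≈ 0.184603.
Cmin,ss = (D/Vd)·f/(1−f), so D = Cmin,ss·Vd·(1−f)/f.
D = 3 × 113 × (1−f)/f ≈ 3 × 113 × 4.41703 ≈ 1497.37 mg.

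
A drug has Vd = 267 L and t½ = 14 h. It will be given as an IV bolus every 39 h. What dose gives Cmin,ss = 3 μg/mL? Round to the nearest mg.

4723 mg

τ/t½ = 39/14 ≈ 2.7857, so f = (1/2)^(39/14) ≈ 0.145016.
Cmin,ss = (D/Vd)·f/(1−f), so D = Cmin,ss·Vd·(1−f)/f.
D = 3 × 267 × (1−f)/f ≈ 3 × 267 × 5.89579 ≈ 4722.53 mg.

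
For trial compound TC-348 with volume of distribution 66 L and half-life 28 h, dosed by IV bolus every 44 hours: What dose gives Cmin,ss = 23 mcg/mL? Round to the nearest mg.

τ/t½ = 44/28 ≈ 1.5714, so f = (1/2)^(44/28) ≈ 0.336475.
Cmin,ss = (D/Vd)·f/(1−f), so D = Cmin,ss·Vd·(1−f)/f.
D = 23 × 66 × (1−f)/f ≈ 23 × 66 × 1.97199 ≈ 2993.48 mg.

2993 mg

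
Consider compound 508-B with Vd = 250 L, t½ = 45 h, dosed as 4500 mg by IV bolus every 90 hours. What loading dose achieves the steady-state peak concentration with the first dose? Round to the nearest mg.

f = (1/2)^(90/45) ≈ 0.250000; accumulation ratio R = 1/(1−f) ≈ 1.33333.
Loading dose to hit Cmax,ss on first dose: D_load = D_maint·R ≈ 4500 × 1.33333 ≈ 5999.98 mg.

6000 mg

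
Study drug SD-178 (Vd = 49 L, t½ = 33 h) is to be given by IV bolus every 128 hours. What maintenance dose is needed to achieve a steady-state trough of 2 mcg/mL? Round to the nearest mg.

τ/t½ = 128/33 ≈ 3.8788, so f = (1/2)^(128/33) ≈ 0.067978.
Cmin,ss = (D/Vd)·f/(1−f), so D = Cmin,ss·Vd·(1−f)/f.
D = 2 × 49 × (1−f)/f ≈ 2 × 49 × 13.71064 ≈ 1343.64 mg.

1344 mg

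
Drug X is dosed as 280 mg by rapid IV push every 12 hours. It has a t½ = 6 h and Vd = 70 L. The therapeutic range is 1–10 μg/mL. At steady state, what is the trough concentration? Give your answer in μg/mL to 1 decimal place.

The dosing interval is 2 half-lives, so f = 2^(−2) = 0.25.
At steady state, R = 1/(1 − 0.25) = 4/3.
Single-dose peak C₀ = D/Vd = 280/70 = 4 μg/mL.
Steady-state peak Cmax,ss = C₀·R = 4 × 4/3 ≈ 5.333 μg/mL.
Steady-state trough Cmin,ss = Cmax,ss·f ≈ 5.333 × 0.25 ≈ 1.333 μg/mL.
Trough 1.3 μg/mL vs MEC 1 μg/mL: adequate.

1.3 μg/mL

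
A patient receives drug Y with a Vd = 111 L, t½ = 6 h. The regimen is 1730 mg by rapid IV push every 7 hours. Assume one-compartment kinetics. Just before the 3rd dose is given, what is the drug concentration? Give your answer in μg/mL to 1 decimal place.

f = (1/2)^(τ/t½) = (1/2)^(7/6) ≈ 0.4454.
C₀ = D/Vd = 1730/111 ≈ 15.586 μg/mL.
Before the 3rd dose, 2 doses have been given. Superposition: Cmin = C₀·(f + f²).
≈ 15.586 × (0.4454 + 0.1984) ≈ 15.586 × 0.6438 ≈ 10.034 μg/mL.

10.0 μg/mL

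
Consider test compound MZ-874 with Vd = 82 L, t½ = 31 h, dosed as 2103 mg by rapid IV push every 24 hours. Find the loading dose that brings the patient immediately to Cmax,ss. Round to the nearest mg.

5064 mg

f = (1/2)^(24/31) ≈ 0.584715; accumulation ratio R = 1/(1−f) ≈ 2.40798.
Loading dose to hit Cmax,ss on first dose: D_load = D_maint·R ≈ 2103 × 2.40798 ≈ 5063.98 mg.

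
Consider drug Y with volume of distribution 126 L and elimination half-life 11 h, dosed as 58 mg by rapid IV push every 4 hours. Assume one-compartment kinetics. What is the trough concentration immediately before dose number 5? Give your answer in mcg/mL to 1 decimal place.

1.0 mcg/mL

f = (1/2)^(τ/t½) = (1/2)^(4/11) ≈ 0.7772.
C₀ = D/Vd = 58/126 ≈ 0.460 mcg/mL.
Before the 5th dose, 4 doses have been given. Superposition: Cmin = C₀·(f + f² + … + f^4).
≈ 0.460 × (0.7772 + 0.6040 + 0.4695 + 0.3649) ≈ 0.460 × 2.2156 ≈ 1.019 mcg/mL.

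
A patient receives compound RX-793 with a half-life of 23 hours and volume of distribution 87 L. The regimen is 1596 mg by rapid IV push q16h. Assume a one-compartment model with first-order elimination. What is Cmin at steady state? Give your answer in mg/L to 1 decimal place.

Over one 16-h interval, 16/23 ≈ 0.69565 half-lives elapse, leaving f ≈ 0.6174 of each dose.
Accumulation ratio R = 1/(1 − f) ≈ 1/0.3826 ≈ 2.6137.
Single-dose peak C₀ = D/Vd = 1596/87 ≈ 18.345 mg/L.
Cmax,ss = C₀/(1 − f) ≈ 18.345/0.3826 ≈ 47.948 mg/L.
One interval later, Cmin,ss = Cmax,ss·e^(−kτ) ≈ 47.948 × 0.6174 ≈ 29.603 mg/L.

29.6 mg/L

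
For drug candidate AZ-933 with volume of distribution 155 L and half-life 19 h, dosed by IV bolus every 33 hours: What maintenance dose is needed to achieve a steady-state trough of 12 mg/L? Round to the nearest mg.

4339 mg

τ/t½ = 33/19 ≈ 1.7368, so f = (1/2)^(33/19) ≈ 0.300026.
Cmin,ss = (D/Vd)·f/(1−f), so D = Cmin,ss·Vd·(1−f)/f.
D = 12 × 155 × (1−f)/f ≈ 12 × 155 × 2.33304 ≈ 4339.45 mg.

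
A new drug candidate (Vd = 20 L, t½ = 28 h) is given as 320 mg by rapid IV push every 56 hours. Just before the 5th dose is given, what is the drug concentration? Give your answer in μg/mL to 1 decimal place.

f = (1/2)^(τ/t½) = (1/2)^(56/28) ≈ 0.2500.
C₀ = D/Vd = 320/20 ≈ 16.000 μg/mL.
Before the 5th dose, 4 doses have been given. Superposition: Cmin = C₀·(f + f² + … + f^4).
≈ 16.000 × (0.2500 + 0.0625 + 0.0156 + 0.0039) ≈ 16.000 × 0.3320 ≈ 5.312 μg/mL.

5.3 μg/mL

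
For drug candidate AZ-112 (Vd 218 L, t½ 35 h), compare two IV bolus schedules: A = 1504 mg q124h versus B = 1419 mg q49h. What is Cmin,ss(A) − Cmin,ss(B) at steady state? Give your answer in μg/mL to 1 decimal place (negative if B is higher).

-3.3 μg/mL

Regimen A: f = (1/2)^(124/35) ≈ 0.0858; Cmin,ss = (1504/218)·f/(1−f) ≈ 0.647 μg/mL.
Regimen B: f = (1/2)^(49/35) ≈ 0.3789; Cmin,ss = (1419/218)·f/(1−f) ≈ 3.971 μg/mL.
Difference ≈ 0.647 − 3.971 ≈ -3.324 μg/mL.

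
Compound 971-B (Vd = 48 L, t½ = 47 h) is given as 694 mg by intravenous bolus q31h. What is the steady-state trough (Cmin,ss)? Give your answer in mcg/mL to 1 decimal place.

Over one 31-h interval, 31/47 ≈ 0.65957 half-lives elapse, leaving f ≈ 0.6331 of each dose.
Single-dose peak C₀ = D/Vd = 694/48 ≈ 14.458 mcg/mL.
Steady-state trough Cmin,ss = C₀·f/(1−f) ≈ 14.458 × 0.6331/0.3669 ≈ 24.948 mcg/mL.

24.9 mcg/mL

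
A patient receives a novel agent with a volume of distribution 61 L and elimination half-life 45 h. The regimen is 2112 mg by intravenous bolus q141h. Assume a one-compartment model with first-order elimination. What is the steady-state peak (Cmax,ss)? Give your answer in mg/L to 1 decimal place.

39.1 mg/L

k = ln2/t½ = ln2/45 ≈ 0.015403 h⁻¹; fraction remaining f = e^(−kτ) = e^(−0.015403×141) ≈ 0.1140.
Accumulation ratio R = 1/(1 − f) ≈ 1/0.8860 ≈ 1.1287.
Each bolus raises the concentration by D/Vd = 2112/61 ≈ 34.623 mg/L.
Steady-state peak Cmax,ss = C₀·R ≈ 34.623 × 1.1287 ≈ 39.079 mg/L.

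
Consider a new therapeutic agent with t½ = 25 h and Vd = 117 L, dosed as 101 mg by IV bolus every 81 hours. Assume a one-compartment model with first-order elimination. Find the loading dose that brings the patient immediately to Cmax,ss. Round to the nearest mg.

f = (1/2)^(81/25) ≈ 0.105843; accumulation ratio R = 1/(1−f) ≈ 1.11837.
Loading dose to hit Cmax,ss on first dose: D_load = D_maint·R ≈ 101 × 1.11837 ≈ 112.96 mg.

113 mg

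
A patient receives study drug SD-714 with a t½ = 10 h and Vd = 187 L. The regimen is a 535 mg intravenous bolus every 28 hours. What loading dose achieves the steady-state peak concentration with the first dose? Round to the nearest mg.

f = (1/2)^(28/10) ≈ 0.143587; accumulation ratio R = 1/(1−f) ≈ 1.16766.
Loading dose to hit Cmax,ss on first dose: D_load = D_maint·R ≈ 535 × 1.16766 ≈ 624.70 mg.

625 mg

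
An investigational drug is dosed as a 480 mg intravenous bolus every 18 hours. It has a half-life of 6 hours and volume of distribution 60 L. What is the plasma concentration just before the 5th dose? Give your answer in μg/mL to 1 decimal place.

1.1 μg/mL

f = (1/2)^(τ/t½) = (1/2)^(18/6) ≈ 0.1250.
C₀ = D/Vd = 480/60 ≈ 8.000 μg/mL.
Before the 5th dose, 4 doses have been given. Superposition: Cmin = C₀·(f + f² + … + f^4).
≈ 8.000 × (0.1250 + 0.0156 + 0.0020 + 0.0002) ≈ 8.000 × 0.1428 ≈ 1.142 μg/mL.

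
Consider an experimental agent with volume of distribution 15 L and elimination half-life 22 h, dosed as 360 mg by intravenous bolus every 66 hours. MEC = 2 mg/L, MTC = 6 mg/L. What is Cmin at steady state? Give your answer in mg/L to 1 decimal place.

The dosing interval is 3 half-lives, so f = 2^(−3) = 0.125.
Accumulation ratio R = 1/(1 − f) = 1/0.875 = 8/7.
Single-dose peak C₀ = D/Vd = 360/15 = 24 mg/L.
Steady-state peak Cmax,ss = C₀·R = 24 × 8/7 ≈ 27.429 mg/L.
Steady-state trough Cmin,ss = Cmax,ss·f ≈ 27.429 × 0.125 ≈ 3.429 mg/L.
Trough 3.4 mg/L vs MEC 2 mg/L: adequate.

3.4 mg/L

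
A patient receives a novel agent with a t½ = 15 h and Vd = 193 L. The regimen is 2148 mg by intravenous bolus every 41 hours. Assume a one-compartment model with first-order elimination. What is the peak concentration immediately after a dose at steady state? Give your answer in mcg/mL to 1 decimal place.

13.1 mcg/mL

k = ln2/t½ = ln2/15 ≈ 0.046210 h⁻¹; fraction remaining f = e^(−kτ) = e^(−0.046210×41) ≈ 0.1504.
At steady state, accumulation factor R = 1/(1 − e^(−kτ)) ≈ 1.1770.
Single-dose peak C₀ = D/Vd = 2148/193 ≈ 11.130 mcg/mL.
Cmax,ss = C₀/(1 − f) ≈ 11.130/0.8496 ≈ 13.100 mcg/mL.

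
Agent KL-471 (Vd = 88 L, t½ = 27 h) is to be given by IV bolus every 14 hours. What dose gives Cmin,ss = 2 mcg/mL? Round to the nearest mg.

τ/t½ = 14/27 ≈ 0.51852, so f = (1/2)^(14/27) ≈ 0.698088.
Cmin,ss = (D/Vd)·f/(1−f), so D = Cmin,ss·Vd·(1−f)/f.
D = 2 × 88 × (1−f)/f ≈ 2 × 88 × 0.43248 ≈ 76.12 mg.

76 mg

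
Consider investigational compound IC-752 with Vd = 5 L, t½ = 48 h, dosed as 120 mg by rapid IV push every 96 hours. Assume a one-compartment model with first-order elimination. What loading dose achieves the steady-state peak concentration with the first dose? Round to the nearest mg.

f = (1/2)^(96/48) ≈ 0.250000; accumulation ratio R = 1/(1−f) ≈ 1.33333.
Loading dose to hit Cmax,ss on first dose: D_load = D_maint·R ≈ 120 × 1.33333 ≈ 160.00 mg.

160 mg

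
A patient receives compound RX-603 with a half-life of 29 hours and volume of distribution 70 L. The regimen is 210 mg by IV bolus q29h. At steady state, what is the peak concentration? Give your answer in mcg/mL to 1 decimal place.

6.0 mcg/mL

τ = 29 h = 1 half-life, so f = (1/2)^1 = 0.5.
Accumulation ratio R = 1/(1 − f) = 1/0.5 = 2/1.
Single-dose peak C₀ = D/Vd = 210/70 = 3 mcg/mL.
Steady-state peak Cmax,ss = C₀·R = 3 × 2/1 ≈ 6.000 mcg/mL.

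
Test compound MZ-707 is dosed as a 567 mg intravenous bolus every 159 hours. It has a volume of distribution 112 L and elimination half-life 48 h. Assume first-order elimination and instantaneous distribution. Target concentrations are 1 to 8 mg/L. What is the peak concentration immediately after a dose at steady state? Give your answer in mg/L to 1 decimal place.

5.6 mg/L

Over one 159-h interval, 159/48 ≈ 3.3125 half-lives elapse, leaving f ≈ 0.1007 of each dose.
At steady state, accumulation factor R = 1/(1 − e^(−kτ)) ≈ 1.1120.
Single-dose peak C₀ = D/Vd = 567/112 ≈ 5.062 mg/L.
Steady-state peak Cmax,ss = C₀·R ≈ 5.062 × 1.1120 ≈ 5.629 mg/L.
Peak 5.6 mg/L vs MTC 8 mg/L: below toxic threshold.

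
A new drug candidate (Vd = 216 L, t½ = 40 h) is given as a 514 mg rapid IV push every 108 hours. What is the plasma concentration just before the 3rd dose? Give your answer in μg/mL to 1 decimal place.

f = (1/2)^(τ/t½) = (1/2)^(108/40) ≈ 0.1539.
C₀ = D/Vd = 514/216 ≈ 2.380 μg/mL.
Before the 3rd dose, 2 doses have been given. Superposition: Cmin = C₀·(f + f²).
≈ 2.380 × (0.1539 + 0.0237) ≈ 2.380 × 0.1776 ≈ 0.423 μg/mL.

0.4 μg/mL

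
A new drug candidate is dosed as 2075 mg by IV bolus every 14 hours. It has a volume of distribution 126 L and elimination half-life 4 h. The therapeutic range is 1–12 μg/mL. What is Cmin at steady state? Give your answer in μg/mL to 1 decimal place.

1.6 μg/mL

τ/t½ = 14/4 ≈ 3.5, so fraction remaining f = (1/2)^(14/4) ≈ 0.0884.
Accumulation ratio R = 1/(1 − f) ≈ 1/0.9116 ≈ 1.0970.
Single-dose peak C₀ = D/Vd = 2075/126 ≈ 16.468 μg/mL.
Cmax,ss = C₀/(1 − f) ≈ 16.468/0.9116 ≈ 18.065 μg/mL.
One interval later, Cmin,ss = Cmax,ss·e^(−kτ) ≈ 18.065 × 0.0884 ≈ 1.597 μg/mL.
Trough 1.6 μg/mL vs MEC 1 μg/mL: adequate.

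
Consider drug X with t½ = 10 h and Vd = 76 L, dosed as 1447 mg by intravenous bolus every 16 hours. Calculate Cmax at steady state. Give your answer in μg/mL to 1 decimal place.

28.4 μg/mL

Over one 16-h interval, 16/10 ≈ 1.6 half-lives elapse, leaving f ≈ 0.3299 of each dose.
At steady state, accumulation factor R = 1/(1 − e^(−kτ)) ≈ 1.4923.
Single-dose peak C₀ = D/Vd = 1447/76 ≈ 19.039 μg/mL.
Cmax,ss = C₀/(1 − f) ≈ 19.039/0.6701 ≈ 28.412 μg/mL.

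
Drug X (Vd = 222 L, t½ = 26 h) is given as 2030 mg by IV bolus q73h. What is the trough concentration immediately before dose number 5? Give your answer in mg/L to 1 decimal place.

1.5 mg/L

f = (1/2)^(τ/t½) = (1/2)^(73/26) ≈ 0.1428.
C₀ = D/Vd = 2030/222 ≈ 9.144 mg/L.
Before the 5th dose, 4 doses have been given. Superposition: Cmin = C₀·(f + f² + … + f^4).
≈ 9.144 × (0.1428 + 0.0204 + 0.0029 + 0.0004) ≈ 9.144 × 0.1665 ≈ 1.522 mg/L.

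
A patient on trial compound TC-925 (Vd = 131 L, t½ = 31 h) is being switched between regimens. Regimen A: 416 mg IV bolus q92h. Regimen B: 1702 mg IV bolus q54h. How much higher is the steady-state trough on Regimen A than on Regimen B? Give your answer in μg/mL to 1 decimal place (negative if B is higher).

-5.1 μg/mL

Regimen A: f = (1/2)^(92/31) ≈ 0.1278; Cmin,ss = (416/131)·f/(1−f) ≈ 0.465 μg/mL.
Regimen B: f = (1/2)^(54/31) ≈ 0.2990; Cmin,ss = (1702/131)·f/(1−f) ≈ 5.542 μg/mL.
Difference ≈ 0.465 − 5.542 ≈ -5.077 μg/mL.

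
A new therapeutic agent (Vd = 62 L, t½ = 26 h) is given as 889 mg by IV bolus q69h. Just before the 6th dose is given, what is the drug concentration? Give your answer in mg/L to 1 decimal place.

2.7 mg/L

f = (1/2)^(τ/t½) = (1/2)^(69/26) ≈ 0.1589.
C₀ = D/Vd = 889/62 ≈ 14.339 mg/L.
Before the 6th dose, 5 doses have been given. Superposition: Cmin = C₀·(f + f² + … + f^5).
≈ 14.339 × (0.1589 + 0.0252 + 0.0040 + 0.0006 + 0.0001) ≈ 14.339 × 0.1888 ≈ 2.707 mg/L.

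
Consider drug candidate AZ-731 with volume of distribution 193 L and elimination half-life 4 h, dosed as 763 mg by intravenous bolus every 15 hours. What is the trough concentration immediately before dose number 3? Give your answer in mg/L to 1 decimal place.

0.3 mg/L

f = (1/2)^(τ/t½) = (1/2)^(15/4) ≈ 0.0743.
C₀ = D/Vd = 763/193 ≈ 3.953 mg/L.
Before the 3rd dose, 2 doses have been given. Superposition: Cmin = C₀·(f + f²).
≈ 3.953 × (0.0743 + 0.0055) ≈ 3.953 × 0.0798 ≈ 0.315 mg/L.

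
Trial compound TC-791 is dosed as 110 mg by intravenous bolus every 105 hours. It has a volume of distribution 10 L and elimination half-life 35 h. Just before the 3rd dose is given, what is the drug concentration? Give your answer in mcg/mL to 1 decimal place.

f = (1/2)^(τ/t½) = (1/2)^(105/35) ≈ 0.1250.
C₀ = D/Vd = 110/10 ≈ 11.000 mcg/mL.
Before the 3rd dose, 2 doses have been given. Superposition: Cmin = C₀·(f + f²).
≈ 11.000 × (0.1250 + 0.0156) ≈ 11.000 × 0.1406 ≈ 1.547 mcg/mL.

1.5 mcg/mL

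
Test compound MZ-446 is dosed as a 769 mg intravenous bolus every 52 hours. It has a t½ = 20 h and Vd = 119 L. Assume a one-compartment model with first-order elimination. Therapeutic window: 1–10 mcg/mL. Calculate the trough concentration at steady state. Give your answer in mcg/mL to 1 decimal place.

τ/t½ = 52/20 ≈ 2.6, so fraction remaining f = (1/2)^(52/20) ≈ 0.1649.
At steady state, accumulation factor R = 1/(1 − e^(−kτ)) ≈ 1.1975.
Each bolus raises the concentration by D/Vd = 769/119 ≈ 6.462 mcg/mL.
Steady-state peak Cmax,ss = C₀·R ≈ 6.462 × 1.1975 ≈ 7.738 mcg/mL.
Steady-state trough Cmin,ss = Cmax,ss·f ≈ 7.738 × 0.1649 ≈ 1.276 mcg/mL.
Trough 1.3 mcg/mL vs MEC 1 mcg/mL: adequate.

1.3 mcg/mL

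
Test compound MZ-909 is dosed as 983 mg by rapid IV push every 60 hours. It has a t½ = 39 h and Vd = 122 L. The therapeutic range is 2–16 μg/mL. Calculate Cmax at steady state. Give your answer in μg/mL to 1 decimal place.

12.3 μg/mL

τ/t½ = 60/39 ≈ 1.5385, so fraction remaining f = (1/2)^(60/39) ≈ 0.3443.
Accumulation ratio R = 1/(1 − f) ≈ 1/0.6557 ≈ 1.5251.
Each bolus raises the concentration by D/Vd = 983/122 ≈ 8.057 μg/mL.
Steady-state peak Cmax,ss = C₀·R ≈ 8.057 × 1.5251 ≈ 12.288 μg/mL.
Peak 12.3 μg/mL vs MTC 16 μg/mL: below toxic threshold.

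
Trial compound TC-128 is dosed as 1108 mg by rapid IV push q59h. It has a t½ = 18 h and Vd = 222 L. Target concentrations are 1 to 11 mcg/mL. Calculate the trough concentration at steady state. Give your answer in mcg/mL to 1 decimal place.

0.6 mcg/mL

k = ln2/t½ = ln2/18 ≈ 0.038508 h⁻¹; fraction remaining f = e^(−kτ) = e^(−0.038508×59) ≈ 0.1031.
At steady state, accumulation factor R = 1/(1 − e^(−kτ)) ≈ 1.1150.
Single-dose peak C₀ = D/Vd = 1108/222 ≈ 4.991 mcg/mL.
Cmax,ss = C₀/(1 − f) ≈ 4.991/0.8969 ≈ 5.565 mcg/mL.
One interval later, Cmin,ss = Cmax,ss·e^(−kτ) ≈ 5.565 × 0.1031 ≈ 0.574 mcg/mL.
Trough 0.6 mcg/mL vs MEC 1 mcg/mL: subtherapeutic.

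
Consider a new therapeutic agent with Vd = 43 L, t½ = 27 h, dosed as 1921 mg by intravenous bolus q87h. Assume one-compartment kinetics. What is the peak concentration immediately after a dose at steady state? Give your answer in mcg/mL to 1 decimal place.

Over one 87-h interval, 87/27 ≈ 3.2222 half-lives elapse, leaving f ≈ 0.1072 of each dose.
Accumulation ratio R = 1/(1 − f) ≈ 1/0.8928 ≈ 1.1201.
Each bolus raises the concentration by D/Vd = 1921/43 ≈ 44.674 mcg/mL.
Cmax,ss = C₀/(1 − f) ≈ 44.674/0.8928 ≈ 50.038 mcg/mL.

50.0 mcg/mL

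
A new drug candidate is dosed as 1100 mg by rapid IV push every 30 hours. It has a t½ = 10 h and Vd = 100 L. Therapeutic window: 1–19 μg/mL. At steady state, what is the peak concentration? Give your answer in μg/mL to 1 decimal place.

12.6 μg/mL

The dosing interval is 3 half-lives, so f = 2^(−3) = 0.125.
At steady state, R = 1/(1 − 0.125) = 8/7.
Single-dose peak C₀ = D/Vd = 1100/100 = 11 μg/mL.
Steady-state peak Cmax,ss = C₀·R = 11 × 8/7 ≈ 12.571 μg/mL.
Peak 12.6 μg/mL vs MTC 19 μg/mL: below toxic threshold.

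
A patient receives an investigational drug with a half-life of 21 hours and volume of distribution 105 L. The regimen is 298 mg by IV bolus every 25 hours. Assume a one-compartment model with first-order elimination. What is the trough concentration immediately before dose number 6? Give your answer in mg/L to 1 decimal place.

2.2 mg/L

f = (1/2)^(τ/t½) = (1/2)^(25/21) ≈ 0.4382.
C₀ = D/Vd = 298/105 ≈ 2.838 mg/L.
Before the 6th dose, 5 doses have been given. Superposition: Cmin = C₀·(f + f² + … + f^5).
≈ 2.838 × (0.4382 + 0.1920 + 0.0841 + 0.0369 + 0.0162) ≈ 2.838 × 0.7674 ≈ 2.178 mg/L.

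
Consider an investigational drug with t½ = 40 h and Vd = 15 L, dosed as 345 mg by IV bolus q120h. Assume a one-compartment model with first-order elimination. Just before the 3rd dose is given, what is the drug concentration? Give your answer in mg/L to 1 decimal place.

3.2 mg/L

f = (1/2)^(τ/t½) = (1/2)^(120/40) ≈ 0.1250.
C₀ = D/Vd = 345/15 ≈ 23.000 mg/L.
Before the 3rd dose, 2 doses have been given. Superposition: Cmin = C₀·(f + f²).
≈ 23.000 × (0.1250 + 0.0156) ≈ 23.000 × 0.1406 ≈ 3.234 mg/L.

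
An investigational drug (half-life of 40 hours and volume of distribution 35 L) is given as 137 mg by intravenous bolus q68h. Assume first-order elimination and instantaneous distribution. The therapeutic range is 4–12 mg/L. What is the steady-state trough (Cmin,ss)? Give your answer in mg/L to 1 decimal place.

1.7 mg/L

Over one 68-h interval, 68/40 ≈ 1.7 half-lives elapse, leaving f ≈ 0.3078 of each dose.
At steady state, accumulation factor R = 1/(1 − e^(−kτ)) ≈ 1.4447.
Single-dose peak C₀ = D/Vd = 137/35 ≈ 3.914 mg/L.
Steady-state peak Cmax,ss = C₀·R ≈ 3.914 × 1.4447 ≈ 5.655 mg/L.
Steady-state trough Cmin,ss = Cmax,ss·f ≈ 5.655 × 0.3078 ≈ 1.741 mg/L.
Trough 1.7 mg/L vs MEC 4 mg/L: subtherapeutic.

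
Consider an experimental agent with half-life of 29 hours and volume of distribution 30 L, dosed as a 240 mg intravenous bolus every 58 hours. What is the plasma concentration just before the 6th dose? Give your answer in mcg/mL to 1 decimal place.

f = (1/2)^(τ/t½) = (1/2)^(58/29) ≈ 0.2500.
C₀ = D/Vd = 240/30 ≈ 8.000 mcg/mL.
Before the 6th dose, 5 doses have been given. Superposition: Cmin = C₀·(f + f² + … + f^5).
≈ 8.000 × (0.2500 + 0.0625 + 0.0156 + 0.0039 + 0.0010) ≈ 8.000 × 0.3330 ≈ 2.664 mcg/mL.

2.7 mcg/mL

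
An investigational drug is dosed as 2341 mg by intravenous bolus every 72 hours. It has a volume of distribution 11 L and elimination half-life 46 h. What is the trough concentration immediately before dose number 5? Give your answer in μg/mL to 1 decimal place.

107.2 μg/mL

f = (1/2)^(τ/t½) = (1/2)^(72/46) ≈ 0.3379.
C₀ = D/Vd = 2341/11 ≈ 212.818 μg/mL.
Before the 5th dose, 4 doses have been given. Superposition: Cmin = C₀·(f + f² + … + f^4).
≈ 212.818 × (0.3379 + 0.1142 + 0.0386 + 0.0130) ≈ 212.818 × 0.5037 ≈ 107.196 μg/mL.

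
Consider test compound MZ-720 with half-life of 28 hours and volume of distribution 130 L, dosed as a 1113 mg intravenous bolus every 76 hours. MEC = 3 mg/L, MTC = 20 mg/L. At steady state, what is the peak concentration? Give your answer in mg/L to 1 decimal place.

k = ln2/t½ = ln2/28 ≈ 0.024755 h⁻¹; fraction remaining f = e^(−kτ) = e^(−0.024755×76) ≈ 0.1524.
Accumulation ratio R = 1/(1 − f) ≈ 1/0.8476 ≈ 1.1798.
Each bolus raises the concentration by D/Vd = 1113/130 ≈ 8.562 mg/L.
Steady-state peak Cmax,ss = C₀·R ≈ 8.562 × 1.1798 ≈ 10.101 mg/L.
Peak 10.1 mg/L vs MTC 20 mg/L: below toxic threshold.

10.1 mg/L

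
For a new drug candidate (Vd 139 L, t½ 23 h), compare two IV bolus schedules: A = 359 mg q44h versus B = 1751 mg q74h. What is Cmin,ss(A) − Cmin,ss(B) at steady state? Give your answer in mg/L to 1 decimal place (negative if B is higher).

-0.6 mg/L

Regimen A: f = (1/2)^(44/23) ≈ 0.2655; Cmin,ss = (359/139)·f/(1−f) ≈ 0.934 mg/L.
Regimen B: f = (1/2)^(74/23) ≈ 0.1075; Cmin,ss = (1751/139)·f/(1−f) ≈ 1.517 mg/L.
Difference ≈ 0.934 − 1.517 ≈ -0.583 mg/L.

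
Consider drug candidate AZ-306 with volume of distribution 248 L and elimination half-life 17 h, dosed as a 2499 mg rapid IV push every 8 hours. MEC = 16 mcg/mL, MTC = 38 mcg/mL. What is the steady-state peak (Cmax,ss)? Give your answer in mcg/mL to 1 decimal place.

τ/t½ = 8/17 ≈ 0.47059, so fraction remaining f = (1/2)^(8/17) ≈ 0.7217.
Accumulation ratio R = 1/(1 − f) ≈ 1/0.2783 ≈ 3.5932.
Each bolus raises the concentration by D/Vd = 2499/248 ≈ 10.077 mcg/mL.
Steady-state peak Cmax,ss = C₀·R ≈ 10.077 × 3.5932 ≈ 36.209 mcg/mL.
Peak 36.2 mcg/mL vs MTC 38 mcg/mL: below toxic threshold.

36.2 mcg/mL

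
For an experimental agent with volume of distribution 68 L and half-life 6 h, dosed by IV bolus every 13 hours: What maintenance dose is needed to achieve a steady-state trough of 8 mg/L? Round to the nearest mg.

1898 mg

τ/t½ = 13/6 ≈ 2.1667, so f = (1/2)^(13/6) ≈ 0.222725.
Cmin,ss = (D/Vd)·f/(1−f), so D = Cmin,ss·Vd·(1−f)/f.
D = 8 × 68 × (1−f)/f ≈ 8 × 68 × 3.48984 ≈ 1898.47 mg.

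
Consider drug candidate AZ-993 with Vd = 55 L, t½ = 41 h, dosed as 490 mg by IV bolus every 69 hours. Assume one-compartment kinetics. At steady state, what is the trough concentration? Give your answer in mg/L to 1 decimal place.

k = ln2/t½ = ln2/41 ≈ 0.016906 h⁻¹; fraction remaining f = e^(−kτ) = e^(−0.016906×69) ≈ 0.3115.
At steady state, accumulation factor R = 1/(1 − e^(−kτ)) ≈ 1.4524.
Single-dose peak C₀ = D/Vd = 490/55 ≈ 8.909 mg/L.
Steady-state peak Cmax,ss = C₀·R ≈ 8.909 × 1.4524 ≈ 12.939 mg/L.
Steady-state trough Cmin,ss = Cmax,ss·f ≈ 12.939 × 0.3115 ≈ 4.030 mg/L.

4.0 mg/L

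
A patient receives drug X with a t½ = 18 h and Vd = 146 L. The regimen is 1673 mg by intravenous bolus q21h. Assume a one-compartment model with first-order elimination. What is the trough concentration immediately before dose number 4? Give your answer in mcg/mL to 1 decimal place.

8.4 mcg/mL

f = (1/2)^(τ/t½) = (1/2)^(21/18) ≈ 0.4454.
C₀ = D/Vd = 1673/146 ≈ 11.459 mcg/mL.
Before the 4th dose, 3 doses have been given. Superposition: Cmin = C₀·(f + f² + … + f^3).
≈ 11.459 × (0.4454 + 0.1984 + 0.0884) ≈ 11.459 × 0.7322 ≈ 8.390 mcg/mL.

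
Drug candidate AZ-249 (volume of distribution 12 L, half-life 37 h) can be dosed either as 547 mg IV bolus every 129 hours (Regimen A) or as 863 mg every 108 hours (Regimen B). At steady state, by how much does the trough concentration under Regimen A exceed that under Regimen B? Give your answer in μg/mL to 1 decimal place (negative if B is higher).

-6.5 μg/mL

Regimen A: f = (1/2)^(129/37) ≈ 0.0892; Cmin,ss = (547/12)·f/(1−f) ≈ 4.464 μg/mL.
Regimen B: f = (1/2)^(108/37) ≈ 0.1322; Cmin,ss = (863/12)·f/(1−f) ≈ 10.956 μg/mL.
Difference ≈ 4.464 − 10.956 ≈ -6.492 μg/mL.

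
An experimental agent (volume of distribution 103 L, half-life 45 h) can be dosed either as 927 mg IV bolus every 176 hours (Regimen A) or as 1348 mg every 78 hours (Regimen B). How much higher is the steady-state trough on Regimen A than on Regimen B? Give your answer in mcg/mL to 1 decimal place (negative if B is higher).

-5.0 mcg/mL

Regimen A: f = (1/2)^(176/45) ≈ 0.0665; Cmin,ss = (927/103)·f/(1−f) ≈ 0.641 mcg/mL.
Regimen B: f = (1/2)^(78/45) ≈ 0.3008; Cmin,ss = (1348/103)·f/(1−f) ≈ 5.630 mcg/mL.
Difference ≈ 0.641 − 5.630 ≈ -4.989 mcg/mL.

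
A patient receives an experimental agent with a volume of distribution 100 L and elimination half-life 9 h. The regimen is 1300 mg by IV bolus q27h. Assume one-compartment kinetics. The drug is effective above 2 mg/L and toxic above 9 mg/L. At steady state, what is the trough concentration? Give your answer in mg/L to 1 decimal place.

1.9 mg/L

The dosing interval is 3 half-lives, so f = 2^(−3) = 0.125.
Accumulation ratio R = 1/(1 − f) = 1/0.875 = 8/7.
Single-dose peak C₀ = D/Vd = 1300/100 = 13 mg/L.
Steady-state peak Cmax,ss = C₀·R = 13 × 8/7 ≈ 14.857 mg/L.
Steady-state trough Cmin,ss = Cmax,ss·f ≈ 14.857 × 0.125 ≈ 1.857 mg/L.
Trough 1.9 mg/L vs MEC 2 mg/L: subtherapeutic.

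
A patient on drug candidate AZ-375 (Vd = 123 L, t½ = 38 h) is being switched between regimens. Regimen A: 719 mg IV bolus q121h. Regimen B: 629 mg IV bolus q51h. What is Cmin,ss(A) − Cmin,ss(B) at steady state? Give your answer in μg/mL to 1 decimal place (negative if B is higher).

Regimen A: f = (1/2)^(121/38) ≈ 0.1100; Cmin,ss = (719/123)·f/(1−f) ≈ 0.722 μg/mL.
Regimen B: f = (1/2)^(51/38) ≈ 0.3944; Cmin,ss = (629/123)·f/(1−f) ≈ 3.330 μg/mL.
Difference ≈ 0.722 − 3.330 ≈ -2.608 μg/mL.

-2.6 μg/mL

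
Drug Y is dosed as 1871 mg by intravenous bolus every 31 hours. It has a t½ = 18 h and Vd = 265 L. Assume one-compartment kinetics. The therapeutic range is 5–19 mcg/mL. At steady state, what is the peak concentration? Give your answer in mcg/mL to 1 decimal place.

10.1 mcg/mL

τ/t½ = 31/18 ≈ 1.7222, so fraction remaining f = (1/2)^(31/18) ≈ 0.3031.
Accumulation ratio R = 1/(1 − f) ≈ 1/0.6969 ≈ 1.4349.
Single-dose peak C₀ = D/Vd = 1871/265 ≈ 7.060 mcg/mL.
Steady-state peak Cmax,ss = C₀·R ≈ 7.060 × 1.4349 ≈ 10.130 mcg/mL.
Peak 10.1 mcg/mL vs MTC 19 mcg/mL: below toxic threshold.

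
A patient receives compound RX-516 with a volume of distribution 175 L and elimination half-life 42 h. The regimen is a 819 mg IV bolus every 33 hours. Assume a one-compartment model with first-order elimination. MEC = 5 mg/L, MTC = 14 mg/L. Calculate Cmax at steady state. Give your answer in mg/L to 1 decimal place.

11.1 mg/L

τ/t½ = 33/42 ≈ 0.78571, so fraction remaining f = (1/2)^(33/42) ≈ 0.5801.
Accumulation ratio R = 1/(1 − f) ≈ 1/0.4199 ≈ 2.3815.
Each bolus raises the concentration by D/Vd = 819/175 ≈ 4.680 mg/L.
Steady-state peak Cmax,ss = C₀·R ≈ 4.680 × 2.3815 ≈ 11.145 mg/L.
Peak 11.1 mg/L vs MTC 14 mg/L: below toxic threshold.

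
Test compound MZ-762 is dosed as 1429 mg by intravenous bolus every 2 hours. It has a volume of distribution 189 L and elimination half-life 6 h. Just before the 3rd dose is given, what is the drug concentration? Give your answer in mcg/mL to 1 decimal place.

10.8 mcg/mL

f = (1/2)^(τ/t½) = (1/2)^(2/6) ≈ 0.7937.
C₀ = D/Vd = 1429/189 ≈ 7.561 mcg/mL.
Before the 3rd dose, 2 doses have been given. Superposition: Cmin = C₀·(f + f²).
≈ 7.561 × (0.7937 + 0.6300) ≈ 7.561 × 1.4237 ≈ 10.765 mcg/mL.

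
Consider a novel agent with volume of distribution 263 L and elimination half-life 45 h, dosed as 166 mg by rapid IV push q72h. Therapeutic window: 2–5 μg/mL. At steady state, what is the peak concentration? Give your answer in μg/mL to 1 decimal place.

0.9 μg/mL

τ/t½ = 72/45 ≈ 1.6, so fraction remaining f = (1/2)^(72/45) ≈ 0.3299.
At steady state, accumulation factor R = 1/(1 − e^(−kτ)) ≈ 1.4923.
Each bolus raises the concentration by D/Vd = 166/263 ≈ 0.631 μg/mL.
Cmax,ss = C₀/(1 − f) ≈ 0.631/0.6701 ≈ 0.942 μg/mL.
Peak 0.9 μg/mL vs MTC 5 μg/mL: below toxic threshold.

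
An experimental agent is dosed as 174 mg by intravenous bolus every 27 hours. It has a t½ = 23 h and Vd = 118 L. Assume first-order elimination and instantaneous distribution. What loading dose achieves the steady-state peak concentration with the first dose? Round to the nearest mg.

f = (1/2)^(27/23) ≈ 0.443218; accumulation ratio R = 1/(1−f) ≈ 1.79604.
Loading dose to hit Cmax,ss on first dose: D_load = D_maint·R ≈ 174 × 1.79604 ≈ 312.51 mg.

313 mg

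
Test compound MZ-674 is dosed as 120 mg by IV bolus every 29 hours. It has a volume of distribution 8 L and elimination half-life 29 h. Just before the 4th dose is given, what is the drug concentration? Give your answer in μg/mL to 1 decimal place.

13.1 μg/mL

f = (1/2)^(τ/t½) = (1/2)^(29/29) ≈ 0.5000.
C₀ = D/Vd = 120/8 ≈ 15.000 μg/mL.
Before the 4th dose, 3 doses have been given. Superposition: Cmin = C₀·(f + f² + … + f^3).
≈ 15.000 × (0.5000 + 0.2500 + 0.1250) ≈ 15.000 × 0.8750 ≈ 13.125 μg/mL.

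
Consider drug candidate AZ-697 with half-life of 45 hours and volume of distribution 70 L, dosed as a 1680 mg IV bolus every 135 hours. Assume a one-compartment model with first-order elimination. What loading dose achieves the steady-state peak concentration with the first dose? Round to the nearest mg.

f = (1/2)^(135/45) ≈ 0.125000; accumulation ratio R = 1/(1−f) ≈ 1.14286.
Loading dose to hit Cmax,ss on first dose: D_load = D_maint·R ≈ 1680 × 1.14286 ≈ 1920.00 mg.

1920 mg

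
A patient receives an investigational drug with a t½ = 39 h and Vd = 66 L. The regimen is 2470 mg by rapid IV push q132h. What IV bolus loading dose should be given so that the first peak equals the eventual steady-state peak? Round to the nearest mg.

f = (1/2)^(132/39) ≈ 0.095748; accumulation ratio R = 1/(1−f) ≈ 1.10589.
Loading dose to hit Cmax,ss on first dose: D_load = D_maint·R ≈ 2470 × 1.10589 ≈ 2731.55 mg.

2732 mg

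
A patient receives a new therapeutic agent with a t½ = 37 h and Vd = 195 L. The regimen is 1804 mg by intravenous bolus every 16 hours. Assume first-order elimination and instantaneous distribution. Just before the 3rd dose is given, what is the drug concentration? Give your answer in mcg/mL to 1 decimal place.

11.9 mcg/mL

f = (1/2)^(τ/t½) = (1/2)^(16/37) ≈ 0.7410.
C₀ = D/Vd = 1804/195 ≈ 9.251 mcg/mL.
Before the 3rd dose, 2 doses have been given. Superposition: Cmin = C₀·(f + f²).
≈ 9.251 × (0.7410 + 0.5491) ≈ 9.251 × 1.2901 ≈ 11.935 mcg/mL.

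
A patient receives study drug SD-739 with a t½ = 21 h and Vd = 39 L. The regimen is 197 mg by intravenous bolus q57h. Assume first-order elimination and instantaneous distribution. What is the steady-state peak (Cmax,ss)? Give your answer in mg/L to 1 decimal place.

6.0 mg/L

τ/t½ = 57/21 ≈ 2.7143, so fraction remaining f = (1/2)^(57/21) ≈ 0.1524.
At steady state, accumulation factor R = 1/(1 − e^(−kτ)) ≈ 1.1798.
Single-dose peak C₀ = D/Vd = 197/39 ≈ 5.051 mg/L.
Steady-state peak Cmax,ss = C₀·R ≈ 5.051 × 1.1798 ≈ 5.959 mg/L.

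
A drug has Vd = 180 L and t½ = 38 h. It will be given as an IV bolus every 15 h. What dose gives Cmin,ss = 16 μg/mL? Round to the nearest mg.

906 mg

τ/t½ = 15/38 ≈ 0.39474, so f = (1/2)^(15/38) ≈ 0.760628.
Cmin,ss = (D/Vd)·f/(1−f), so D = Cmin,ss·Vd·(1−f)/f.
D = 16 × 180 × (1−f)/f ≈ 16 × 180 × 0.31470 ≈ 906.34 mg.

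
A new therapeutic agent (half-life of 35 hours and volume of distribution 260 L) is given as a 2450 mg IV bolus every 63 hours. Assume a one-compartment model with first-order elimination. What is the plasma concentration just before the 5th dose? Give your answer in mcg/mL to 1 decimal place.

3.8 mcg/mL

f = (1/2)^(τ/t½) = (1/2)^(63/35) ≈ 0.2872.
C₀ = D/Vd = 2450/260 ≈ 9.423 mcg/mL.
Before the 5th dose, 4 doses have been given. Superposition: Cmin = C₀·(f + f² + … + f^4).
≈ 9.423 × (0.2872 + 0.0825 + 0.0237 + 0.0068) ≈ 9.423 × 0.4002 ≈ 3.771 mcg/mL.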